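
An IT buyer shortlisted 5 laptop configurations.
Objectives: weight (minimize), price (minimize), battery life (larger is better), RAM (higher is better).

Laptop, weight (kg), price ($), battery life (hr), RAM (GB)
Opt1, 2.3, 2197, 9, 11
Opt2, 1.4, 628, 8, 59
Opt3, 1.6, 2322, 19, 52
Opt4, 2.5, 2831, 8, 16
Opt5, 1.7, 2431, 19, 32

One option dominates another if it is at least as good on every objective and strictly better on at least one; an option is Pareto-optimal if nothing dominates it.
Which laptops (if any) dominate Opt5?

Opt3

Opt3: weight 1.6≤1.7, price 2322≤2431, battery life 19≥19, RAM 52≥32 — dominates Opt5.
Others (Opt1, Opt2, Opt4) are each worse than Opt5 on at least one objective.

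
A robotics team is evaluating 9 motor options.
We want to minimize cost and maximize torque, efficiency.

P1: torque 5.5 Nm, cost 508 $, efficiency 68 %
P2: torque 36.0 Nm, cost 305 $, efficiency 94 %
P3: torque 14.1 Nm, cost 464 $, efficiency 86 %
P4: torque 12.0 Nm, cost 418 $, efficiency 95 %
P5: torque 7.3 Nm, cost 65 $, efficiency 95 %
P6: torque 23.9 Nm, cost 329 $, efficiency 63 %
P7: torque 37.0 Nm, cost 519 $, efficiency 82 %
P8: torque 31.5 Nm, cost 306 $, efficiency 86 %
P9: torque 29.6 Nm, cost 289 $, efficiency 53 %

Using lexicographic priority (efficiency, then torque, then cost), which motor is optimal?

P4

First maximize efficiency: best is 95, kept {P4, P5}.
Then maximize torque: best is 12.0, kept {P4}.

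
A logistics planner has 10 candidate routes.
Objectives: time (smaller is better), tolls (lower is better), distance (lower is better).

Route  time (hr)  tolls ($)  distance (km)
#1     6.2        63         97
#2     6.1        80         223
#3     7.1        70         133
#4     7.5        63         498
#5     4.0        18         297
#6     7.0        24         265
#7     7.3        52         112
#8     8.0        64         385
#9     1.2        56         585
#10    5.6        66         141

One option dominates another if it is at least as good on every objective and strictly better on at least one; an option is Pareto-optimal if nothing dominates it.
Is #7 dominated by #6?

#6 vs #7: #6 is worse on distance (265 vs 112), so it does not dominate #7.

No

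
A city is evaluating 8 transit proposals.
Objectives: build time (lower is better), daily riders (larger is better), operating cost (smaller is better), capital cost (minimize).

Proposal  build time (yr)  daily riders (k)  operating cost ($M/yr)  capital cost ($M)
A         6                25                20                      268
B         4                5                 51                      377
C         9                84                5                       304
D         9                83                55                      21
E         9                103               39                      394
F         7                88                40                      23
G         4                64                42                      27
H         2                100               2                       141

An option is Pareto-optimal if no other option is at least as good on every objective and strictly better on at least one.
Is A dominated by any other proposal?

Yes

H vs A: build time 2≤6, daily riders 100≥25, operating cost 2≤20, capital cost 141≤268 — H is at least as good on every objective and strictly better on at least one, so H dominates A.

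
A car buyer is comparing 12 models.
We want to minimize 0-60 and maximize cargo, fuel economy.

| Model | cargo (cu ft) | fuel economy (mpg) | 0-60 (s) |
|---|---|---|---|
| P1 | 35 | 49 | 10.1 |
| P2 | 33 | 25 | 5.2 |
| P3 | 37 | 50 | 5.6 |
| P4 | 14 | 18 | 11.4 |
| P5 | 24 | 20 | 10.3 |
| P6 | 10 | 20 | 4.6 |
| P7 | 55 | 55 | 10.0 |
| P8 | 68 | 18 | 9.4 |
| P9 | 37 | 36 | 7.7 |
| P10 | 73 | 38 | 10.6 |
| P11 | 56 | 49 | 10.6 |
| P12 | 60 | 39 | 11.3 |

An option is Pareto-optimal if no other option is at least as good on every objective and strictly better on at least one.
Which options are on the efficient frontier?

P2, P3, P6, P7, P8, P10, P11, P12

P1: dominated by P3 (cargo 37≥35, fuel economy 50≥49, 0-60 5.6≤10.1).
P2: not dominated.
P3: not dominated.
P4: dominated by P1 (cargo 35≥14, fuel economy 49≥18, 0-60 10.1≤11.4).
P5: dominated by P1 (cargo 35≥24, fuel economy 49≥20, 0-60 10.1≤10.3).
P6: not dominated (best 0-60).
P7: not dominated (best fuel economy).
P8: not dominated.
P9: dominated by P3 (cargo 37≥37, fuel economy 50≥36, 0-60 5.6≤7.7).
P10: not dominated (best cargo).
P11: not dominated.
P12: not dominated.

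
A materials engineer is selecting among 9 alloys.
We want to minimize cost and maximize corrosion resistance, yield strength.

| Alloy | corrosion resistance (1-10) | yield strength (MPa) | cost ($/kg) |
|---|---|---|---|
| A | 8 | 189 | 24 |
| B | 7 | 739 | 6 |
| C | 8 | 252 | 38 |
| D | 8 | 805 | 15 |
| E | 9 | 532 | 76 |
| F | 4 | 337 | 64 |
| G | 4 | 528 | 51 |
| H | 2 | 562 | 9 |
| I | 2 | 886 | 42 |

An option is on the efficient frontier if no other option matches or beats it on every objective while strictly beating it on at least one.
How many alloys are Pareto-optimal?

4

A: dominated by D (corrosion resistance 8≥8, yield strength 805≥189, cost 15≤24).
B: not dominated (best cost).
C: dominated by D (corrosion resistance 8≥8, yield strength 805≥252, cost 15≤38).
D: not dominated.
E: not dominated (best corrosion resistance).
F: dominated by B (corrosion resistance 7≥4, yield strength 739≥337, cost 6≤64).
G: dominated by B (corrosion resistance 7≥4, yield strength 739≥528, cost 6≤51).
H: dominated by B (corrosion resistance 7≥2, yield strength 739≥562, cost 6≤9).
I: not dominated (best yield strength).
Pareto-optimal: B, D, E, I → 4.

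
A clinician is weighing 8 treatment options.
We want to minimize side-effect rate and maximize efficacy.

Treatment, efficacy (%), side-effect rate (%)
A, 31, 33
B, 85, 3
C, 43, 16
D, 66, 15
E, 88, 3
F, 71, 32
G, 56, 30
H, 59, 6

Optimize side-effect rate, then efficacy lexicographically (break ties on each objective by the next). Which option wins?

First minimize side-effect rate: best is 3, kept {B, E}.
Then maximize efficacy: best is 88, kept {E}.

E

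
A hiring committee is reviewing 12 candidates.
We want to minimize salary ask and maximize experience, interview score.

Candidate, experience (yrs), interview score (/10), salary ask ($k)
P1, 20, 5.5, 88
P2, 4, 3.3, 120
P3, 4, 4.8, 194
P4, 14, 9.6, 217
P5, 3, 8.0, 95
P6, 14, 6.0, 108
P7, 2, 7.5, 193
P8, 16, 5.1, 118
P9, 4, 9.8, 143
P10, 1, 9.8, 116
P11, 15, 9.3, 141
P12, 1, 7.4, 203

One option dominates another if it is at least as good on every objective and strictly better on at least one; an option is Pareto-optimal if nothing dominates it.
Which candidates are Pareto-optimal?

P1, P4, P5, P6, P9, P10, P11

P1: not dominated (best experience).
P2: dominated by P1 (experience 20≥4, interview score 5.5≥3.3, salary ask 88≤120).
P3: dominated by P1 (experience 20≥4, interview score 5.5≥4.8, salary ask 88≤194).
P4: not dominated.
P5: not dominated.
P6: not dominated.
P7: dominated by P5 (experience 3≥2, interview score 8.0≥7.5, salary ask 95≤193).
P8: dominated by P1 (experience 20≥16, interview score 5.5≥5.1, salary ask 88≤118).
P9: not dominated.
P10: not dominated.
P11: not dominated.
P12: dominated by P5 (experience 3≥1, interview score 8.0≥7.4, salary ask 95≤203).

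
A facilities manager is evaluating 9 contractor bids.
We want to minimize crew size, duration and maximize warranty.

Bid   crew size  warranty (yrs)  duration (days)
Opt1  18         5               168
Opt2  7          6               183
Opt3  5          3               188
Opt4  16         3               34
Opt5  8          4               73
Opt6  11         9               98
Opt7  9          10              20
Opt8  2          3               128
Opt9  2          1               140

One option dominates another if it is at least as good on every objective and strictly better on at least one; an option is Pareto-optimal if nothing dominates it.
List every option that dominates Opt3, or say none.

Opt8: crew size 2≤5, warranty 3≥3, duration 128≤188 — dominates Opt3.
Others (Opt1, Opt2, Opt4, Opt5, Opt6, Opt7, Opt9) are each worse than Opt3 on at least one objective.

Opt8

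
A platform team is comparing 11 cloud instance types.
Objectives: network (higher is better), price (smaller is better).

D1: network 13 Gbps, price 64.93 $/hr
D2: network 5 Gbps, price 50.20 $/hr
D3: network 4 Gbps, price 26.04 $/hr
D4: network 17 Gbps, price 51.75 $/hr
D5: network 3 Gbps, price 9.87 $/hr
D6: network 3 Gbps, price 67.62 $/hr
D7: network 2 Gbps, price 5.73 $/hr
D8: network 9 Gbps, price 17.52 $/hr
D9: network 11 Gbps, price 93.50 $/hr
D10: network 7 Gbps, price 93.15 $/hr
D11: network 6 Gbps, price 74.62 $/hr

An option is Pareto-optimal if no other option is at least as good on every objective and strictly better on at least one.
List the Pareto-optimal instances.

D4, D5, D7, D8

D1: dominated by D4 (network 17≥13, price 51.75≤64.93).
D2: dominated by D8 (network 9≥5, price 17.52≤50.20).
D3: dominated by D8 (network 9≥4, price 17.52≤26.04).
D4: not dominated (best network).
D5: not dominated.
D6: dominated by D1 (network 13≥3, price 64.93≤67.62).
D7: not dominated (best price).
D8: not dominated.
D9: dominated by D1 (network 13≥11, price 64.93≤93.50).
D10: dominated by D1 (network 13≥7, price 64.93≤93.15).
D11: dominated by D1 (network 13≥6, price 64.93≤74.62).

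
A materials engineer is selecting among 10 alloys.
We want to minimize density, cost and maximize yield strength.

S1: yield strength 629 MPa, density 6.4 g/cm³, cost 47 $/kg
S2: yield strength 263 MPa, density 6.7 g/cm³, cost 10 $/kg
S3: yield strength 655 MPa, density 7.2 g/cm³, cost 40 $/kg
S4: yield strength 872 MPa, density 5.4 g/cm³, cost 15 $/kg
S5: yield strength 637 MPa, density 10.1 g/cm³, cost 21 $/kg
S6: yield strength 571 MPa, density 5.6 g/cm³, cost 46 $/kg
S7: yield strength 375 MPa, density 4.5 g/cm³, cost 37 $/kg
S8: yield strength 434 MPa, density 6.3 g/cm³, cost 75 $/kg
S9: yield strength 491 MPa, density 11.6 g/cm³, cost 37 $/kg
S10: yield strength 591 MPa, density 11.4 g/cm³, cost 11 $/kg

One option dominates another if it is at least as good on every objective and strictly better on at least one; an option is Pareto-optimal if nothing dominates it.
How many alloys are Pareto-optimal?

S1: dominated by S4 (yield strength 872≥629, density 5.4≤6.4, cost 15≤47).
S2: not dominated (best cost).
S3: dominated by S4 (yield strength 872≥655, density 5.4≤7.2, cost 15≤40).
S4: not dominated (best yield strength).
S5: dominated by S4 (yield strength 872≥637, density 5.4≤10.1, cost 15≤21).
S6: dominated by S4 (yield strength 872≥571, density 5.4≤5.6, cost 15≤46).
S7: not dominated (best density).
S8: dominated by S4 (yield strength 872≥434, density 5.4≤6.3, cost 15≤75).
S9: dominated by S4 (yield strength 872≥491, density 5.4≤11.6, cost 15≤37).
S10: not dominated.
Pareto-optimal: S2, S4, S7, S10 → 4.

4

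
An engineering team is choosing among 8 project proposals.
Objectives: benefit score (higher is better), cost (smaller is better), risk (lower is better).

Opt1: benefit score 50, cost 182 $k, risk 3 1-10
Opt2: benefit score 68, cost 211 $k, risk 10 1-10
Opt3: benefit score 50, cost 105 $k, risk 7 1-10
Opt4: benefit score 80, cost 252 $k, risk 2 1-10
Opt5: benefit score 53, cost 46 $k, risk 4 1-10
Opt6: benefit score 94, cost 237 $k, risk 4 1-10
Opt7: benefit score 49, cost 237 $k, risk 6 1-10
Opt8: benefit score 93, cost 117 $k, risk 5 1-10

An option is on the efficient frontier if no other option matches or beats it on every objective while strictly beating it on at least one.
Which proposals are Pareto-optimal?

Opt1: not dominated.
Opt2: dominated by Opt8 (benefit score 93≥68, cost 117≤211, risk 5≤10).
Opt3: dominated by Opt5 (benefit score 53≥50, cost 46≤105, risk 4≤7).
Opt4: not dominated (best risk).
Opt5: not dominated (best cost).
Opt6: not dominated (best benefit score).
Opt7: dominated by Opt1 (benefit score 50≥49, cost 182≤237, risk 3≤6).
Opt8: not dominated.

Opt1, Opt4, Opt5, Opt6, Opt8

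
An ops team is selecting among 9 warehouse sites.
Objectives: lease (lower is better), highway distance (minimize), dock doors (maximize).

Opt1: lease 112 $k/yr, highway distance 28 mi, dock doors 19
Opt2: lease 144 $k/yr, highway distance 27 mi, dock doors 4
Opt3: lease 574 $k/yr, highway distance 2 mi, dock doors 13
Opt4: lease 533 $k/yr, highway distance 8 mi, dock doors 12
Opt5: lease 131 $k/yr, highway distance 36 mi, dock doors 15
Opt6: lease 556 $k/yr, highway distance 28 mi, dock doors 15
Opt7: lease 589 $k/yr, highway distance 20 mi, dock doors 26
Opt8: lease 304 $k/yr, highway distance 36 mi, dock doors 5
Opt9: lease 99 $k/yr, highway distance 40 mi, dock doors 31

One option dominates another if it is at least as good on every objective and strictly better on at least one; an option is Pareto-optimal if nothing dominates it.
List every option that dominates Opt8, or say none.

Opt1, Opt5

Opt1: lease 112≤304, highway distance 28≤36, dock doors 19≥5 — dominates Opt8.
Opt5: lease 131≤304, highway distance 36≤36, dock doors 15≥5 — dominates Opt8.
Others (Opt2, Opt3, Opt4, Opt6, Opt7, Opt9) are each worse than Opt8 on at least one objective.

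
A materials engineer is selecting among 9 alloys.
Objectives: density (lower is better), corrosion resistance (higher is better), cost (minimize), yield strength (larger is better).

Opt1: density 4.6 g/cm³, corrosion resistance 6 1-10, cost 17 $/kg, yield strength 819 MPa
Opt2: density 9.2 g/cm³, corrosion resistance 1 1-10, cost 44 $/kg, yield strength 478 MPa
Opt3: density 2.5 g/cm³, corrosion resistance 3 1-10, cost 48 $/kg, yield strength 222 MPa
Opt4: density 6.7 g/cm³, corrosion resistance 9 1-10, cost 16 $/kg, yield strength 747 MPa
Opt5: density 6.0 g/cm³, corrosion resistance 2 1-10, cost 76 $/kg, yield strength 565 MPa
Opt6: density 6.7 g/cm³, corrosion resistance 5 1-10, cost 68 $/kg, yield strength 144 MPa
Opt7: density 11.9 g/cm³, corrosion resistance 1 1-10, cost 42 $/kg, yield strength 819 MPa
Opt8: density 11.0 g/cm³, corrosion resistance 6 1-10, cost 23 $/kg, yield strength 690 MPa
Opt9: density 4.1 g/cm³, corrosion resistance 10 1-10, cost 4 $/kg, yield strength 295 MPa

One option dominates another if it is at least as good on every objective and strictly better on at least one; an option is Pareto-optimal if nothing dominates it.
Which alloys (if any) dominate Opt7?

Opt1

Opt1: density 4.6≤11.9, corrosion resistance 6≥1, cost 17≤42, yield strength 819≥819 — dominates Opt7.
Others (Opt2, Opt3, Opt4, Opt5, Opt6, Opt8, Opt9) are each worse than Opt7 on at least one objective.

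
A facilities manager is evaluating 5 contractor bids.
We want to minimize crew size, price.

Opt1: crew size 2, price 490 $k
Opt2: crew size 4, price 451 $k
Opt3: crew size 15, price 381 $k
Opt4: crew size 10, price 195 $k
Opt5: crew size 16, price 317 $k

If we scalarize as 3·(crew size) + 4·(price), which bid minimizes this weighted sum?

Opt1: 3·2 + 4·490 = 1966
Opt2: 3·4 + 4·451 = 1816
Opt3: 3·15 + 4·381 = 1569
Opt4: 3·10 + 4·195 = 810
Opt5: 3·16 + 4·317 = 1316
Lowest: Opt4 at 810.

Opt4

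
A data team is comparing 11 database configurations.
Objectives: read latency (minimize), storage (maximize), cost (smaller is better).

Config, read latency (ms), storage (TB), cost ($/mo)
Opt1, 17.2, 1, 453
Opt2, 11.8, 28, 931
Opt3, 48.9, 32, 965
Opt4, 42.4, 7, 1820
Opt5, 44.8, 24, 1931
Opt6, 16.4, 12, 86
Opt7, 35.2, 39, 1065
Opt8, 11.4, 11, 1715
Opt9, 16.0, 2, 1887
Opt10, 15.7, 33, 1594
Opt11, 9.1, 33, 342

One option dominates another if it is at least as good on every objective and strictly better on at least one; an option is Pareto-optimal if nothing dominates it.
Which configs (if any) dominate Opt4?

Opt2: read latency 11.8≤42.4, storage 28≥7, cost 931≤1820 — dominates Opt4.
Opt6: read latency 16.4≤42.4, storage 12≥7, cost 86≤1820 — dominates Opt4.
Opt7: read latency 35.2≤42.4, storage 39≥7, cost 1065≤1820 — dominates Opt4.
Opt8: read latency 11.4≤42.4, storage 11≥7, cost 1715≤1820 — dominates Opt4.
Opt10: read latency 15.7≤42.4, storage 33≥7, cost 1594≤1820 — dominates Opt4.
Opt11: read latency 9.1≤42.4, storage 33≥7, cost 342≤1820 — dominates Opt4.
Others (Opt1, Opt3, Opt5, Opt9) are each worse than Opt4 on at least one objective.

Opt2, Opt6, Opt7, Opt8, Opt10, Opt11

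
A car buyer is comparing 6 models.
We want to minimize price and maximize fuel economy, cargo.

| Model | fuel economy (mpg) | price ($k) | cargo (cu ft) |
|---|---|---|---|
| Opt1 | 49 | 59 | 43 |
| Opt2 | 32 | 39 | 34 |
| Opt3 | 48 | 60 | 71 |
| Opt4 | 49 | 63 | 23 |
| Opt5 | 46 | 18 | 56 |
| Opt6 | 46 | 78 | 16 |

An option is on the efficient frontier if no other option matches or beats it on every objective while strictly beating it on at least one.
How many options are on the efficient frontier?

3

Opt1: not dominated.
Opt2: dominated by Opt5 (fuel economy 46≥32, price 18≤39, cargo 56≥34).
Opt3: not dominated (best cargo).
Opt4: dominated by Opt1 (fuel economy 49≥49, price 59≤63, cargo 43≥23).
Opt5: not dominated (best price).
Opt6: dominated by Opt1 (fuel economy 49≥46, price 59≤78, cargo 43≥16).
Pareto-optimal: Opt1, Opt3, Opt5 → 3.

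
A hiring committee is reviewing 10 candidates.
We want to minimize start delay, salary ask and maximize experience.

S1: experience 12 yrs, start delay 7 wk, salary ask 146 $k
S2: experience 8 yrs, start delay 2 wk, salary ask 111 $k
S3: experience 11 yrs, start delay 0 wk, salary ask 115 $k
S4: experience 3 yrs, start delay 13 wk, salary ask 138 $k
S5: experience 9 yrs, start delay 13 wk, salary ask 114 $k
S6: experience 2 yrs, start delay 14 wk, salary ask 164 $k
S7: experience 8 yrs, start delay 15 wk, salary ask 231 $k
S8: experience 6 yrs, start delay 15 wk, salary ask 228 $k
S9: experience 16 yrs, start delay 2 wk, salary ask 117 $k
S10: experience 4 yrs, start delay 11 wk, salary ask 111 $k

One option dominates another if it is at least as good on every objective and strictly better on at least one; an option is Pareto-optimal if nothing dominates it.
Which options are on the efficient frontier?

S1: dominated by S9 (experience 16≥12, start delay 2≤7, salary ask 117≤146).
S2: not dominated.
S3: not dominated (best start delay).
S4: dominated by S2 (experience 8≥3, start delay 2≤13, salary ask 111≤138).
S5: not dominated.
S6: dominated by S1 (experience 12≥2, start delay 7≤14, salary ask 146≤164).
S7: dominated by S1 (experience 12≥8, start delay 7≤15, salary ask 146≤231).
S8: dominated by S1 (experience 12≥6, start delay 7≤15, salary ask 146≤228).
S9: not dominated (best experience).
S10: dominated by S2 (experience 8≥4, start delay 2≤11, salary ask 111≤111).

S2, S3, S5, S9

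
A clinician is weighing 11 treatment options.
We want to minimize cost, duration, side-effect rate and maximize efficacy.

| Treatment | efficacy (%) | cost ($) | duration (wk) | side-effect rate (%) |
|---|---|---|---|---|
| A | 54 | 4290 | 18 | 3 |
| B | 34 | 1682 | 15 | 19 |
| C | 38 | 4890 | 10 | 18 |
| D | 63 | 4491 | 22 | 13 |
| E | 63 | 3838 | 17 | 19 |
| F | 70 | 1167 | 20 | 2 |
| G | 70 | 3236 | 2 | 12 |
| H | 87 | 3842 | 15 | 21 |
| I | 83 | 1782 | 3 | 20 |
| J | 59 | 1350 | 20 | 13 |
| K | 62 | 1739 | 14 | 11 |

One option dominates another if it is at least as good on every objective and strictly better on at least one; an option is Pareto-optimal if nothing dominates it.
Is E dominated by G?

G vs E: efficacy 70≥63, cost 3236≤3838, duration 2≤17, side-effect rate 12≤19 — G is at least as good on every objective with at least one strict improvement.

Yes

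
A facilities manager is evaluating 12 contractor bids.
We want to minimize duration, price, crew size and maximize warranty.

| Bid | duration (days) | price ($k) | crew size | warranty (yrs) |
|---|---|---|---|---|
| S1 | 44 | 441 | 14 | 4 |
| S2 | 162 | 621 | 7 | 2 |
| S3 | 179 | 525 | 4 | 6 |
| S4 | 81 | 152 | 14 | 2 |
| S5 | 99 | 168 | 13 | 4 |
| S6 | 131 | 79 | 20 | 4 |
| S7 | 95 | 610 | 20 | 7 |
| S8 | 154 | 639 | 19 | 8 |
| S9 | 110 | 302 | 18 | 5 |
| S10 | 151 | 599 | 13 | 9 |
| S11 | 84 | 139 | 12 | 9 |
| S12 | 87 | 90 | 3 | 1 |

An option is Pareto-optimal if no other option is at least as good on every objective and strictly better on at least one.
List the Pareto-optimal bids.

S1: not dominated (best duration).
S2: not dominated.
S3: not dominated.
S4: not dominated.
S5: dominated by S11 (duration 84≤99, price 139≤168, crew size 12≤13, warranty 9≥4).
S6: not dominated (best price).
S7: dominated by S11 (duration 84≤95, price 139≤610, crew size 12≤20, warranty 9≥7).
S8: dominated by S10 (duration 151≤154, price 599≤639, crew size 13≤19, warranty 9≥8).
S9: dominated by S11 (duration 84≤110, price 139≤302, crew size 12≤18, warranty 9≥5).
S10: dominated by S11 (duration 84≤151, price 139≤599, crew size 12≤13, warranty 9≥9).
S11: not dominated.
S12: not dominated (best crew size).

S1, S2, S3, S4, S6, S11, S12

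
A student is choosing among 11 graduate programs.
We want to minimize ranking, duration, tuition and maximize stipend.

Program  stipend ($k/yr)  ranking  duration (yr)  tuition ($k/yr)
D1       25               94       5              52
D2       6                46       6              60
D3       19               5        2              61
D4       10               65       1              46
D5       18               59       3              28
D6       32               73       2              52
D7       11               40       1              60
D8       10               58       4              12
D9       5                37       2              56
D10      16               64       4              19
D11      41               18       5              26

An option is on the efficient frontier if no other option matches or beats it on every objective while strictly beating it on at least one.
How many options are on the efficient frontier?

D1: dominated by D6 (stipend 32≥25, ranking 73≤94, duration 2≤5, tuition 52≤52).
D2: dominated by D7 (stipend 11≥6, ranking 40≤46, duration 1≤6, tuition 60≤60).
D3: not dominated (best ranking).
D4: not dominated.
D5: not dominated.
D6: not dominated.
D7: not dominated.
D8: not dominated (best tuition).
D9: not dominated.
D10: not dominated.
D11: not dominated (best stipend).
Pareto-optimal: D3, D4, D5, D6, D7, D8, D9, D10, D11 → 9.

9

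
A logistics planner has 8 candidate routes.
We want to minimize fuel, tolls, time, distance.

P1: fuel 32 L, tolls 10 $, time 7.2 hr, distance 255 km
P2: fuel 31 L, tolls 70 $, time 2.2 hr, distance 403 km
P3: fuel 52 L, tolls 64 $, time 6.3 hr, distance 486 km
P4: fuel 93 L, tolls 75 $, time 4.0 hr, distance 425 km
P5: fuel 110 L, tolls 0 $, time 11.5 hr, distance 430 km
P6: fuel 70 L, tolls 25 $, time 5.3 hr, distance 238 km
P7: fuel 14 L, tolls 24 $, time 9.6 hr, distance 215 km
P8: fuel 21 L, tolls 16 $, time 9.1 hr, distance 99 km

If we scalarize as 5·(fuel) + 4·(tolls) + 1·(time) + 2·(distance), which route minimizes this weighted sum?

P8

P1: 5·32 + 4·10 + 1·7.2 + 2·255 = 717.2
P2: 5·31 + 4·70 + 1·2.2 + 2·403 = 1243.2
P3: 5·52 + 4·64 + 1·6.3 + 2·486 = 1494.3
P4: 5·93 + 4·75 + 1·4.0 + 2·425 = 1619.0
P5: 5·110 + 4·0 + 1·11.5 + 2·430 = 1421.5
P6: 5·70 + 4·25 + 1·5.3 + 2·238 = 931.3
P7: 5·14 + 4·24 + 1·9.6 + 2·215 = 605.6
P8: 5·21 + 4·16 + 1·9.1 + 2·99 = 376.1
Lowest: P8 at 376.1.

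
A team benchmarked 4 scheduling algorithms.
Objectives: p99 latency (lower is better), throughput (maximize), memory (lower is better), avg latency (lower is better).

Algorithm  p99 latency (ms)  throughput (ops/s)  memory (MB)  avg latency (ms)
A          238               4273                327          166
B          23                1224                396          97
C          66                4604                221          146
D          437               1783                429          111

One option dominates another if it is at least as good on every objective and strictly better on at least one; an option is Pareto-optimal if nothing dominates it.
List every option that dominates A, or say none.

C: p99 latency 66≤238, throughput 4604≥4273, memory 221≤327, avg latency 146≤166 — dominates A.
Others (B, D) are each worse than A on at least one objective.

C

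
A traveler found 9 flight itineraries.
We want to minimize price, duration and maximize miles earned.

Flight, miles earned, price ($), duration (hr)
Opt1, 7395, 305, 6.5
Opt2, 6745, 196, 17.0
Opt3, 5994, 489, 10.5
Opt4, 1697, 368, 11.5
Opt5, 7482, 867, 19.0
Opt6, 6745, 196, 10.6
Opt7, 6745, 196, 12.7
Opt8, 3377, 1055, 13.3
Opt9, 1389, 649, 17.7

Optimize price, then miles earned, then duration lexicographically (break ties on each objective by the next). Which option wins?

First minimize price: best is 196, kept {Opt2, Opt6, Opt7}.
Then maximize miles earned: best is 6745, kept {Opt2, Opt6, Opt7}.
Then minimize duration: best is 10.6, kept {Opt6}.

Opt6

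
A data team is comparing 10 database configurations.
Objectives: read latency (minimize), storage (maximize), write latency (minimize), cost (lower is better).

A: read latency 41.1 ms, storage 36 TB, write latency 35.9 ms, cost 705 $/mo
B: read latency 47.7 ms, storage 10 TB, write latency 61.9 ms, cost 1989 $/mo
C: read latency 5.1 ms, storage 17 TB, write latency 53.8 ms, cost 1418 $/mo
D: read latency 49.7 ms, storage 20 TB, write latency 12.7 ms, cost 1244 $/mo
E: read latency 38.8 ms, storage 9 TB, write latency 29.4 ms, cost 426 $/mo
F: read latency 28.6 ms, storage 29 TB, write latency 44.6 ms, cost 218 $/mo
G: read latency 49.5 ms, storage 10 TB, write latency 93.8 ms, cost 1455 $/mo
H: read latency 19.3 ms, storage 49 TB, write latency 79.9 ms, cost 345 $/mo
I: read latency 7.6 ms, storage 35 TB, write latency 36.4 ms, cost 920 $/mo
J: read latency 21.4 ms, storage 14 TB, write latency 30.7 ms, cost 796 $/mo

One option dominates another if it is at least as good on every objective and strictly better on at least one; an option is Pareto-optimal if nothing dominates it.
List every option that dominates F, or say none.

A: worse on read latency (41.1 vs 28.6).
B: worse on read latency (47.7 vs 28.6).
C: worse on storage (17 vs 29).
D: worse on read latency (49.7 vs 28.6).
E: worse on read latency (38.8 vs 28.6).
G: worse on read latency (49.5 vs 28.6).
H: worse on write latency (79.9 vs 44.6).
I: worse on cost (920 vs 218).
J: worse on storage (14 vs 29).
No option dominates F.

none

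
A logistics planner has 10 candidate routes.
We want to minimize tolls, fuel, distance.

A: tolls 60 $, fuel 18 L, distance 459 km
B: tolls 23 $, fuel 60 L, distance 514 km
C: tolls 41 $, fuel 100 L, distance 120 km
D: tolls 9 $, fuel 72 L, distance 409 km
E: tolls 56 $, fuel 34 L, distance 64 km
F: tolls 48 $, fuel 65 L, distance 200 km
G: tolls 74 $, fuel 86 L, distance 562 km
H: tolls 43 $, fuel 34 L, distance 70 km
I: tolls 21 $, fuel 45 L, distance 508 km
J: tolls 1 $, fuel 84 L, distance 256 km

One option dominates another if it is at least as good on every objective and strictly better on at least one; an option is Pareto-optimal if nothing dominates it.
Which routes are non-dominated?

A, C, D, E, H, I, J

A: not dominated (best fuel).
B: dominated by I (tolls 21≤23, fuel 45≤60, distance 508≤514).
C: not dominated.
D: not dominated.
E: not dominated (best distance).
F: dominated by H (tolls 43≤48, fuel 34≤65, distance 70≤200).
G: dominated by A (tolls 60≤74, fuel 18≤86, distance 459≤562).
H: not dominated.
I: not dominated.
J: not dominated (best tolls).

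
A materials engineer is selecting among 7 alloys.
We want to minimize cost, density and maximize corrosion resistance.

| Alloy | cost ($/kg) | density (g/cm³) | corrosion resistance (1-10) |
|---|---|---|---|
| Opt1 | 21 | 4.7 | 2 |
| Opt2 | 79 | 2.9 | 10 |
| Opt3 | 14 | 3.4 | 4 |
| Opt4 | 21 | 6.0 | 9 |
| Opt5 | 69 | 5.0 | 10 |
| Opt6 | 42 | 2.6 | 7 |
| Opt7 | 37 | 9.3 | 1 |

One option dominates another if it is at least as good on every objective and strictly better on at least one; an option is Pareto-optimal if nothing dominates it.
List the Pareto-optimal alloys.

Opt1: dominated by Opt3 (cost 14≤21, density 3.4≤4.7, corrosion resistance 4≥2).
Opt2: not dominated.
Opt3: not dominated (best cost).
Opt4: not dominated.
Opt5: not dominated.
Opt6: not dominated (best density).
Opt7: dominated by Opt1 (cost 21≤37, density 4.7≤9.3, corrosion resistance 2≥1).

Opt2, Opt3, Opt4, Opt5, Opt6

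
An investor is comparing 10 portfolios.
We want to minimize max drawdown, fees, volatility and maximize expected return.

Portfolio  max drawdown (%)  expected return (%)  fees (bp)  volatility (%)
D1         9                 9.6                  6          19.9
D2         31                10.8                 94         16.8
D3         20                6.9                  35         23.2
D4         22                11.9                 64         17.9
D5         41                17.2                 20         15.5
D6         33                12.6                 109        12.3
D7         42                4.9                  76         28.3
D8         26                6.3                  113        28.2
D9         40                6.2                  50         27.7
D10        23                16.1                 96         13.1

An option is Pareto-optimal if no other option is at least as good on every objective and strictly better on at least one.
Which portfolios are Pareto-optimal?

D1: not dominated (best max drawdown).
D2: not dominated.
D3: dominated by D1 (max drawdown 9≤20, expected return 9.6≥6.9, fees 6≤35, volatility 19.9≤23.2).
D4: not dominated.
D5: not dominated (best expected return).
D6: not dominated (best volatility).
D7: dominated by D1 (max drawdown 9≤42, expected return 9.6≥4.9, fees 6≤76, volatility 19.9≤28.3).
D8: dominated by D1 (max drawdown 9≤26, expected return 9.6≥6.3, fees 6≤113, volatility 19.9≤28.2).
D9: dominated by D1 (max drawdown 9≤40, expected return 9.6≥6.2, fees 6≤50, volatility 19.9≤27.7).
D10: not dominated.

D1, D2, D4, D5, D6, D10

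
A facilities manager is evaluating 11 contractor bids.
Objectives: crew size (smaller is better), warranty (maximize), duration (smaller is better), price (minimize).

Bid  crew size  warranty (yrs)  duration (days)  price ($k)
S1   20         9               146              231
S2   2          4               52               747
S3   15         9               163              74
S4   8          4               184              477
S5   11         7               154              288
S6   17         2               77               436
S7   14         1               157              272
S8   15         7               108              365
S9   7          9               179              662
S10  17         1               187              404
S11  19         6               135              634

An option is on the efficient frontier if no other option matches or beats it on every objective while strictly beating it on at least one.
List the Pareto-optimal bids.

S1: not dominated.
S2: not dominated (best crew size).
S3: not dominated (best price).
S4: not dominated.
S5: not dominated.
S6: not dominated.
S7: not dominated.
S8: not dominated.
S9: not dominated.
S10: dominated by S3 (crew size 15≤17, warranty 9≥1, duration 163≤187, price 74≤404).
S11: dominated by S8 (crew size 15≤19, warranty 7≥6, duration 108≤135, price 365≤634).

S1, S2, S3, S4, S5, S6, S7, S8, S9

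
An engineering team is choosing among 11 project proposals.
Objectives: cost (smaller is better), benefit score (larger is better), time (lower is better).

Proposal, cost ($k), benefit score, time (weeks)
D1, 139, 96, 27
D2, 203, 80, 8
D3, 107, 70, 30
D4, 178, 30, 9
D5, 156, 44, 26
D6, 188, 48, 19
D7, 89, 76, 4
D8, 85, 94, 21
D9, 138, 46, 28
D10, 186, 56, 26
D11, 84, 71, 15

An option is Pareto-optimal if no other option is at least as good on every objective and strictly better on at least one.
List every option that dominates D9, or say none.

D7: cost 89≤138, benefit score 76≥46, time 4≤28 — dominates D9.
D8: cost 85≤138, benefit score 94≥46, time 21≤28 — dominates D9.
D11: cost 84≤138, benefit score 71≥46, time 15≤28 — dominates D9.
Others (D1, D2, D3, D4, D5, D6, D10) are each worse than D9 on at least one objective.

D7, D8, D11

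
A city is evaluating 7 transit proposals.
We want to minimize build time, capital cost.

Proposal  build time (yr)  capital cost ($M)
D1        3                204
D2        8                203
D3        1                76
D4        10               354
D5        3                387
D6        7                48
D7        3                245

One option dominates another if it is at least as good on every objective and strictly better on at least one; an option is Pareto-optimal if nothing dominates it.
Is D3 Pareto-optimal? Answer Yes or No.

D1: worse on build time (3 vs 1).
D2: worse on build time (8 vs 1).
D4: worse on build time (10 vs 1).
D5: worse on build time (3 vs 1).
D6: worse on build time (7 vs 1).
D7: worse on build time (3 vs 1).
No option is at least as good as D3 on every objective and strictly better on one.

Yes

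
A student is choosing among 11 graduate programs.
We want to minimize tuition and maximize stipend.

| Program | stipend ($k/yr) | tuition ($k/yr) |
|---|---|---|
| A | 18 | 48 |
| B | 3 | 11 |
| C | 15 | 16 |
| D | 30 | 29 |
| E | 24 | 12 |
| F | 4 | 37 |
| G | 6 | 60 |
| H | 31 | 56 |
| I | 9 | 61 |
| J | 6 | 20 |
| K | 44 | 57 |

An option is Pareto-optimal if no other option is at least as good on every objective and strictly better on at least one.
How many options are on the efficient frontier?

5

A: dominated by D (stipend 30≥18, tuition 29≤48).
B: not dominated (best tuition).
C: dominated by E (stipend 24≥15, tuition 12≤16).
D: not dominated.
E: not dominated.
F: dominated by C (stipend 15≥4, tuition 16≤37).
G: dominated by A (stipend 18≥6, tuition 48≤60).
H: not dominated.
I: dominated by A (stipend 18≥9, tuition 48≤61).
J: dominated by C (stipend 15≥6, tuition 16≤20).
K: not dominated (best stipend).
Pareto-optimal: B, D, E, H, K → 5.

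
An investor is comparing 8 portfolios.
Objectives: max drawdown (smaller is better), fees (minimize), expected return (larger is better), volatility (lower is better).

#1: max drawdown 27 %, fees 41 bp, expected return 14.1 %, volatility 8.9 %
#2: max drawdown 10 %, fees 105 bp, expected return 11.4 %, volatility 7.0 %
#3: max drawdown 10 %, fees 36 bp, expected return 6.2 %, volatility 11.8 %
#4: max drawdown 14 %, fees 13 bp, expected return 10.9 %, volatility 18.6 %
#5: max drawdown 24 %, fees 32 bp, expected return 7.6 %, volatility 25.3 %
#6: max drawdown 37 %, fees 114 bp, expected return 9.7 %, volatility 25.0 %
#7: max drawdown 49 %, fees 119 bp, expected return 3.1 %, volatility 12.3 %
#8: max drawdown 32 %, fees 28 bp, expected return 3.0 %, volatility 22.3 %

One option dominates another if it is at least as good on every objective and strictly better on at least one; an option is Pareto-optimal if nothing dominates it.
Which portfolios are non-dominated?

#1, #2, #3, #4

#1: not dominated (best expected return).
#2: not dominated (best volatility).
#3: not dominated.
#4: not dominated (best fees).
#5: dominated by #4 (max drawdown 14≤24, fees 13≤32, expected return 10.9≥7.6, volatility 18.6≤25.3).
#6: dominated by #1 (max drawdown 27≤37, fees 41≤114, expected return 14.1≥9.7, volatility 8.9≤25.0).
#7: dominated by #1 (max drawdown 27≤49, fees 41≤119, expected return 14.1≥3.1, volatility 8.9≤12.3).
#8: dominated by #4 (max drawdown 14≤32, fees 13≤28, expected return 10.9≥3.0, volatility 18.6≤22.3).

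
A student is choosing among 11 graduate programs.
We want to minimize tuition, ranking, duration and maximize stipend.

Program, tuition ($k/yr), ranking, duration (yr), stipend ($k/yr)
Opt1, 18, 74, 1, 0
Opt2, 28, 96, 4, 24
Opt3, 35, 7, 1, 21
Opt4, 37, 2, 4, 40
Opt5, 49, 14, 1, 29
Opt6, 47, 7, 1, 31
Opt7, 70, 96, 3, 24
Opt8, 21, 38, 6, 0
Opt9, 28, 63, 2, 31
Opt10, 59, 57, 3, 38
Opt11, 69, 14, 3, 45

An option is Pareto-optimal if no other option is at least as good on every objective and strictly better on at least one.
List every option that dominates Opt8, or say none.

Opt1: worse on ranking (74 vs 38).
Opt2: worse on tuition (28 vs 21).
Opt3: worse on tuition (35 vs 21).
Opt4: worse on tuition (37 vs 21).
Opt5: worse on tuition (49 vs 21).
Opt6: worse on tuition (47 vs 21).
Opt7: worse on tuition (70 vs 21).
Opt9: worse on tuition (28 vs 21).
Opt10: worse on tuition (59 vs 21).
Opt11: worse on tuition (69 vs 21).
No option dominates Opt8.

none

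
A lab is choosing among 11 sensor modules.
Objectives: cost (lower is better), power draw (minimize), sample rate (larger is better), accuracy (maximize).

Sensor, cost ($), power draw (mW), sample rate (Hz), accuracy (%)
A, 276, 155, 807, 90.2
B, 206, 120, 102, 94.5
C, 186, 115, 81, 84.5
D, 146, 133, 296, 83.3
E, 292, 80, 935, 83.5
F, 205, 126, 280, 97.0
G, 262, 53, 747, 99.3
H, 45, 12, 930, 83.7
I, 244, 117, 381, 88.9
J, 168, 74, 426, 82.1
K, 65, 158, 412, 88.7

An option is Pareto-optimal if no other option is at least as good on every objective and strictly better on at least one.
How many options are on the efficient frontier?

A: not dominated.
B: not dominated.
C: not dominated.
D: dominated by H (cost 45≤146, power draw 12≤133, sample rate 930≥296, accuracy 83.7≥83.3).
E: not dominated (best sample rate).
F: not dominated.
G: not dominated (best accuracy).
H: not dominated (best cost).
I: not dominated.
J: dominated by H (cost 45≤168, power draw 12≤74, sample rate 930≥426, accuracy 83.7≥82.1).
K: not dominated.
Pareto-optimal: A, B, C, E, F, G, H, I, K → 9.

9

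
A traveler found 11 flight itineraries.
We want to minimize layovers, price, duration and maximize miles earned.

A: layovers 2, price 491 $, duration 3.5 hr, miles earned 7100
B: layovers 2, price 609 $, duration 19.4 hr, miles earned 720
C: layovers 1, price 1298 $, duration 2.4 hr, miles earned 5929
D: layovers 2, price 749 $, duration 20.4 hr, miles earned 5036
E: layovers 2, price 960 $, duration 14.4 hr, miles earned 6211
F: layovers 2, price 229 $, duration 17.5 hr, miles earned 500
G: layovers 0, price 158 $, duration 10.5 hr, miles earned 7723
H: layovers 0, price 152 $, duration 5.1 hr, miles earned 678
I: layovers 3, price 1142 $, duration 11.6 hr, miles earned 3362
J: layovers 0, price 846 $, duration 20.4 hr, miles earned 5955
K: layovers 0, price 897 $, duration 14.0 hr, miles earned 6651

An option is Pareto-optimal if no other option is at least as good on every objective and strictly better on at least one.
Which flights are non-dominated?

A: not dominated.
B: dominated by A (layovers 2≤2, price 491≤609, duration 3.5≤19.4, miles earned 7100≥720).
C: not dominated (best duration).
D: dominated by A (layovers 2≤2, price 491≤749, duration 3.5≤20.4, miles earned 7100≥5036).
E: dominated by A (layovers 2≤2, price 491≤960, duration 3.5≤14.4, miles earned 7100≥6211).
F: dominated by G (layovers 0≤2, price 158≤229, duration 10.5≤17.5, miles earned 7723≥500).
G: not dominated (best miles earned).
H: not dominated (best price).
I: dominated by A (layovers 2≤3, price 491≤1142, duration 3.5≤11.6, miles earned 7100≥3362).
J: dominated by G (layovers 0≤0, price 158≤846, duration 10.5≤20.4, miles earned 7723≥5955).
K: dominated by G (layovers 0≤0, price 158≤897, duration 10.5≤14.0, miles earned 7723≥6651).

A, C, G, H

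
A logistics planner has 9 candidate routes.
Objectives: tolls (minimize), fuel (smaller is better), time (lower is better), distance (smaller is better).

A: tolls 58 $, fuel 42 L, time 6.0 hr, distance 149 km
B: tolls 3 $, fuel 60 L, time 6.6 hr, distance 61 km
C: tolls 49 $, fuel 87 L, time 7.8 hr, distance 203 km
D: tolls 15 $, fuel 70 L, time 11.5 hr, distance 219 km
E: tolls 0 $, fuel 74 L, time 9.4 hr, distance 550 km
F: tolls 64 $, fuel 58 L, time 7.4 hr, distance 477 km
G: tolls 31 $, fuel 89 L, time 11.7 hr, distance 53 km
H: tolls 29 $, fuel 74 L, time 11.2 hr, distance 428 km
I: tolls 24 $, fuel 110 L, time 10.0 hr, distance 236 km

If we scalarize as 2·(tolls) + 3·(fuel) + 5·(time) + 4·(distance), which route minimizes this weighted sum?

A: 2·58 + 3·42 + 5·6.0 + 4·149 = 868.0
B: 2·3 + 3·60 + 5·6.6 + 4·61 = 463.0
C: 2·49 + 3·87 + 5·7.8 + 4·203 = 1210.0
D: 2·15 + 3·70 + 5·11.5 + 4·219 = 1173.5
E: 2·0 + 3·74 + 5·9.4 + 4·550 = 2469.0
F: 2·64 + 3·58 + 5·7.4 + 4·477 = 2247.0
G: 2·31 + 3·89 + 5·11.7 + 4·53 = 599.5
H: 2·29 + 3·74 + 5·11.2 + 4·428 = 2048.0
I: 2·24 + 3·110 + 5·10.0 + 4·236 = 1372.0
Lowest: B at 463.0.

B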